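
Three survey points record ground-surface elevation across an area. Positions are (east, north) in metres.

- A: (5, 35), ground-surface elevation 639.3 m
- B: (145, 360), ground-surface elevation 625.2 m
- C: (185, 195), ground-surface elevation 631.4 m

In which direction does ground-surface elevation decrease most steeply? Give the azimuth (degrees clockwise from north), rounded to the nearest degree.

Three-point gradient (reference A): Δ to B = (140, 325, -14.1), Δ to C = (180, 160, -7.9).
∂z/∂x = -0.008629, ∂z/∂y = -0.03967 (det = -36100).
Steepest decrease is along −∇f: components (+0.008629 E, +0.03967 N).
Azimuth = atan2(+0.008629, +0.03967) = 12.3° ≈ 012°.

012°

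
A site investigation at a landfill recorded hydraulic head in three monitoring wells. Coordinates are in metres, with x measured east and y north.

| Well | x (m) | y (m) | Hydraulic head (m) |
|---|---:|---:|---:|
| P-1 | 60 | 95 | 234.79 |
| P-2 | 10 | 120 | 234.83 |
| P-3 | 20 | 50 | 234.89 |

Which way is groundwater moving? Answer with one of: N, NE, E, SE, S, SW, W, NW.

NE

Differences from P-1: to P-2 (Δx, Δy, Δh) = (-50, 25, +0.04); to P-3 = (-40, -45, +0.10).
Determinant of the coordinate differences = (-50)·(-45) − (-40)·25 = 3250.
∂h/∂x = [(+0.04)·(-45) − (+0.10)·25] / 3250 = -0.001323
∂h/∂y = [(-50)·(+0.10) − (-40)·(+0.04)] / 3250 = -0.001046
Flow = −∇h = (+0.001323 east, +0.001046 north), which points northeast.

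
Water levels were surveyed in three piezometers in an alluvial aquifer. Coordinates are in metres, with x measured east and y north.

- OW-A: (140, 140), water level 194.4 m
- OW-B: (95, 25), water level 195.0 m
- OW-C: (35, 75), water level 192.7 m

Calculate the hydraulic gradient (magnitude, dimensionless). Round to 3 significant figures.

With h = a·x + b·y + c and OW-A as origin, the differences give:
  (-45)·a + (-115)·b = +0.6
  (-105)·a + (-65)·b = -1.7
Eliminate b (×(-65) and ×(-115), subtract): -9150·a = -234.50 → a = ∂h/∂x = +0.02563
Back-substitute: b = ∂h/∂y = -0.01525.
|∇h| = √(0.02563² + -0.01525²) = 0.02982

0.0298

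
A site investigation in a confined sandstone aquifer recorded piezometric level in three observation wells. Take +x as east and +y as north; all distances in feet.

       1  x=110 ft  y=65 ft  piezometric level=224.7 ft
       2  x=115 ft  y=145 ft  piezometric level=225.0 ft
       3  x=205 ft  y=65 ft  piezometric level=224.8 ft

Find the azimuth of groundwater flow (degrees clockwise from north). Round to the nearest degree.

Taking 1 as reference: 2−1 = (5, 80, +0.3); 3−1 = (95, 0, +0.1).
Determinant of the coordinate differences = 5·0 − 95·80 = -7600.
∂h/∂x = [(+0.3)·0 − (+0.1)·80] / -7600 = +0.001053
∂h/∂y = [5·(+0.1) − 95·(+0.3)] / -7600 = +0.003684
Flow direction (−∇h) has components (-0.001053 E, -0.003684 N).
Azimuth = atan2(E, N) = atan2(-0.001053, -0.003684) = 195.9° ≈ 196°.

196°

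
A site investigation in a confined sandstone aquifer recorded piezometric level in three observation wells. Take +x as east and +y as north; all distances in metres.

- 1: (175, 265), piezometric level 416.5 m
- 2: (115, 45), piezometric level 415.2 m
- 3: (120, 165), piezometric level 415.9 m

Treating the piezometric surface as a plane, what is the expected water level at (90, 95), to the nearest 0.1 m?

Differences from 1: to 2 (Δx, Δy, Δh) = (-60, -220, -1.3); to 3 = (-55, -100, -0.6).
Solve a·Δx + b·Δy = Δh: det = (-60)·(-100) − (-55)·(-220) = -6100.
∂h/∂x = [(-1.3)·(-100) − (-0.6)·(-220)] / -6100 = +0.0003279
∂h/∂y = [(-60)·(-0.6) − (-55)·(-1.3)] / -6100 = +0.005820
h(90, 95) = 416.5 + (+0.0003279)·(-85) + (+0.005820)·(-170) = 416.5 -0.028 -0.989 = 415.483 m.

415.5 m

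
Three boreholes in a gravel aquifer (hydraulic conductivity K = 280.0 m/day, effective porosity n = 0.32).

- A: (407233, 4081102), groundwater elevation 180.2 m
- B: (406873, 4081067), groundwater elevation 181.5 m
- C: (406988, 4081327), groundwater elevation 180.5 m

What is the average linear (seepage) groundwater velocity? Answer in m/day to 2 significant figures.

3.6 m/day

Three-point gradient (reference A): Δ to B = (-360, -35, +1.3), Δ to C = (-245, 225, +0.3).
∂h/∂x = -0.003383, ∂h/∂y = -0.002350 (det = -89575).
|∇h| = √(-0.003383² + -0.002350²) = 0.004119
Seepage velocity v = K·i/n = 280.0 × 0.004119 / 0.32 = 3.604 m/day.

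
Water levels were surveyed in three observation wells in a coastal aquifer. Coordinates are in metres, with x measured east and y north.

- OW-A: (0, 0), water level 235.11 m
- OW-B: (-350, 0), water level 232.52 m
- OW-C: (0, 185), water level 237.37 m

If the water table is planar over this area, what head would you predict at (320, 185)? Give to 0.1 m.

∂h/∂x = (232.52 − 235.11) / (-350 − 0) = +0.007400
∂h/∂y = (237.37 − 235.11) / (185 − 0) = +0.01222
h(320, 185) = 235.11 + (+0.007400)·(320) + (+0.01222)·(185) = 235.11 +2.368 +2.260 = 239.738 m.

239.7 m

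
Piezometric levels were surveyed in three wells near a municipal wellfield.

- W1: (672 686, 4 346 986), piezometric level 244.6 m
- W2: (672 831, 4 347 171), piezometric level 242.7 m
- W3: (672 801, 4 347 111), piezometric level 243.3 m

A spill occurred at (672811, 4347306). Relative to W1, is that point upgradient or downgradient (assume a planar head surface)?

downgradient

With h = a·x + b·y + c and W1 as origin, the differences give:
  145·a + 185·b = -1.9
  115·a + 125·b = -1.3
Eliminate b (×125 and ×185, subtract): -3150·a = 3.00 → a = ∂h/∂x = -0.0009524
Back-substitute: b = ∂h/∂y = -0.009524.
Head at (672811, 4347306) = 244.6 + (-0.0009524)·(125) + (-0.009524)·(320) = 241.43 m.
That is lower than the 244.6 m at W1, so the point is downgradient.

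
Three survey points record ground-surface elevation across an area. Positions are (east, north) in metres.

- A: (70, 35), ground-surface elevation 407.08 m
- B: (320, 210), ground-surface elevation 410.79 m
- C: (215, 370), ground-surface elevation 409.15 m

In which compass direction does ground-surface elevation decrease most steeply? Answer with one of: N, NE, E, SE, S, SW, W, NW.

Differences from A: to B (Δx, Δy, Δh) = (250, 175, +3.71); to C = (145, 335, +2.07).
Solve a·Δx + b·Δy = Δz: det = 250·335 − 145·175 = 58375.
∂z/∂x = [(+3.71)·335 − (+2.07)·175] / 58375 = +0.01509
∂z/∂y = [250·(+2.07) − 145·(+3.71)] / 58375 = -0.0003503
Steepest decrease is along −∇f = (-0.01509 E, +0.0003503 N) → west.

W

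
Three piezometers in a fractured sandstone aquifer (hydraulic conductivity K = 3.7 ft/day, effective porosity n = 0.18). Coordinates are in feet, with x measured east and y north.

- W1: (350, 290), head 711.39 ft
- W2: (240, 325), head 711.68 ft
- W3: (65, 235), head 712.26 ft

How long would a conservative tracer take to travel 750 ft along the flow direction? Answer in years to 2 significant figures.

33 years

Taking W1 as reference: W2−W1 = (-110, 35, +0.29); W3−W1 = (-285, -55, +0.87).
Determinant of the coordinate differences = (-110)·(-55) − (-285)·35 = 16025.
∂h/∂x = [(+0.29)·(-55) − (+0.87)·35] / 16025 = -0.002895
∂h/∂y = [(-110)·(+0.87) − (-285)·(+0.29)] / 16025 = -0.0008144
|∇h| = √(-0.002895² + -0.0008144²) = 0.003007
Seepage velocity v = K·i/n = 3.7 × 0.003007 / 0.18 = 0.06181 ft/day.
t = 750 / 0.06181 = 1.213e+04 days = 33.2 years.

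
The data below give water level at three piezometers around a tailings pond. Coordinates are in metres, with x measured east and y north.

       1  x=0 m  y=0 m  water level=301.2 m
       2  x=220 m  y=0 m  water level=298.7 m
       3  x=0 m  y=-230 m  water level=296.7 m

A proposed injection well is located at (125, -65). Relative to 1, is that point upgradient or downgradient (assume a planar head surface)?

∂h/∂x = (298.7 − 301.2) / (220 − 0) = -0.01136
∂h/∂y = (296.7 − 301.2) / (-230 − 0) = +0.01957
Head at (125, -65) = 301.2 + (-0.01136)·(125) + (+0.01957)·(-65) = 298.51 m.
That is lower than the 301.2 m at 1, so the point is downgradient.

downgradient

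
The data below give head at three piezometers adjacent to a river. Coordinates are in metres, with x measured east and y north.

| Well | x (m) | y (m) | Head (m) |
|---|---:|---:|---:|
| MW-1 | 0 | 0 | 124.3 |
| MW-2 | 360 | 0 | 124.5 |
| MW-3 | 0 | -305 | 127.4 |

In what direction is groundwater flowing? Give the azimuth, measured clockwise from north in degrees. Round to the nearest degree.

357°

∂h/∂x = (124.5 − 124.3) / (360 − 0) = +0.0005556
∂h/∂y = (127.4 − 124.3) / (-305 − 0) = -0.01016
Flow direction (−∇h) has components (-0.0005556 E, +0.01016 N).
Azimuth = atan2(E, N) = atan2(-0.0005556, +0.01016) = 356.9° ≈ 357°.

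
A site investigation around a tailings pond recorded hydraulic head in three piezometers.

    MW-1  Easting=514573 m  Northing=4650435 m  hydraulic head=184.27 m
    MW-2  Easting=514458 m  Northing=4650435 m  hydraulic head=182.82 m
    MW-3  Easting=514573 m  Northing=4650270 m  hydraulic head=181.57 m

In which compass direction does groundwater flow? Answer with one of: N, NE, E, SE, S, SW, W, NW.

SW

∂h/∂x = (182.82 − 184.27) / (514458 − 514573) = +0.01261
∂h/∂y = (181.57 − 184.27) / (4650270 − 4650435) = +0.01636
Flow = −∇h = (-0.01261 east, -0.01636 north), which points southwest.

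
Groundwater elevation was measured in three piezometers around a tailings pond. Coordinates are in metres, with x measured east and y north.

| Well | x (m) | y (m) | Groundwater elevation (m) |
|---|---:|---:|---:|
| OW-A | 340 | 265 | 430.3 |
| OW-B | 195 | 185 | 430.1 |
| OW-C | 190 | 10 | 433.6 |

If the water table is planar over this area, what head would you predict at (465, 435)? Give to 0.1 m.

Taking OW-A as reference: OW-B−OW-A = (-145, -80, -0.2); OW-C−OW-A = (-150, -255, +3.3).
Solve a·Δx + b·Δy = Δh: det = (-145)·(-255) − (-150)·(-80) = 24975.
∂h/∂x = [(-0.2)·(-255) − (+3.3)·(-80)] / 24975 = +0.01261
∂h/∂y = [(-145)·(+3.3) − (-150)·(-0.2)] / 24975 = -0.02036
h(465, 435) = 430.3 + (+0.01261)·(125) + (-0.02036)·(170) = 430.3 +1.577 -3.461 = 428.415 m.

428.4 m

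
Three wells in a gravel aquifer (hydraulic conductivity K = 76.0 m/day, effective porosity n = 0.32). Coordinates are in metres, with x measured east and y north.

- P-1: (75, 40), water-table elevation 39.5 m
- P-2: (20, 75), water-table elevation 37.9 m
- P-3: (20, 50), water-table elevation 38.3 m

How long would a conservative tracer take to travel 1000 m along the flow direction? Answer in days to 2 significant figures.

170 days

Taking P-1 as reference: P-2−P-1 = (-55, 35, -1.6); P-3−P-1 = (-55, 10, -1.2).
Solve a·Δx + b·Δy = Δh: det = (-55)·10 − (-55)·35 = 1375.
∂h/∂x = [(-1.6)·10 − (-1.2)·35] / 1375 = +0.01891
∂h/∂y = [(-55)·(-1.2) − (-55)·(-1.6)] / 1375 = -0.01600
|∇h| = √(0.01891² + -0.01600²) = 0.02477
Seepage velocity v = K·i/n = 76.0 × 0.02477 / 0.32 = 5.883 m/day.
t = 1000 / 5.883 = 170 days.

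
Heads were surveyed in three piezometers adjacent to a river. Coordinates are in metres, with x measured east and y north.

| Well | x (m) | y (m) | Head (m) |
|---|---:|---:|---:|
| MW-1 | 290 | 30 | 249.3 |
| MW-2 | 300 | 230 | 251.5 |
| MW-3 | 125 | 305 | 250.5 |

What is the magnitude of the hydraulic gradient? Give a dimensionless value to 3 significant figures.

0.0146

With h = a·x + b·y + c and MW-1 as origin, the differences give:
  10·a + 200·b = +2.2
  (-165)·a + 275·b = +1.2
Eliminate b (×275 and ×200, subtract): 35750·a = 365.00 → a = ∂h/∂x = +0.01021
Back-substitute: b = ∂h/∂y = +0.01049.
|∇h| = √(0.01021² + 0.01049²) = 0.01464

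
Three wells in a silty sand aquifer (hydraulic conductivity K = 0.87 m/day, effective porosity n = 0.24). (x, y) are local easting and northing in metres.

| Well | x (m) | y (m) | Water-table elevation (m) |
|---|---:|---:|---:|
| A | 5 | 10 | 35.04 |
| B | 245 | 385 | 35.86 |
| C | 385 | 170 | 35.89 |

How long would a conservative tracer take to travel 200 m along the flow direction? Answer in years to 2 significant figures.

Taking A as reference: B−A = (240, 375, +0.82); C−A = (380, 160, +0.85).
Determinant of the coordinate differences = 240·160 − 380·375 = -104100.
∂h/∂x = [(+0.82)·160 − (+0.85)·375] / -104100 = +0.001802
∂h/∂y = [240·(+0.85) − 380·(+0.82)] / -104100 = +0.001034
|∇h| = √(0.001802² + 0.001034²) = 0.002078
Seepage velocity v = K·i/n = 0.87 × 0.002078 / 0.24 = 0.007533 m/day.
t = 200 / 0.007533 = 2.655e+04 days = 72.7 years.

73 years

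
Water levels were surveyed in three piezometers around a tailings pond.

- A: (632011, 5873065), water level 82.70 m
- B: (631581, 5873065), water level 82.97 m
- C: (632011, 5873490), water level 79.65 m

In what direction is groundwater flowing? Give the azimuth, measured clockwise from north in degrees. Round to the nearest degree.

005°

∂h/∂x = (82.97 − 82.70) / (631581 − 632011) = -0.0006279
∂h/∂y = (79.65 − 82.70) / (5873490 − 5873065) = -0.007176
Flow direction (−∇h) has components (+0.0006279 E, +0.007176 N).
Azimuth = atan2(E, N) = atan2(+0.0006279, +0.007176) = 5.0° ≈ 005°.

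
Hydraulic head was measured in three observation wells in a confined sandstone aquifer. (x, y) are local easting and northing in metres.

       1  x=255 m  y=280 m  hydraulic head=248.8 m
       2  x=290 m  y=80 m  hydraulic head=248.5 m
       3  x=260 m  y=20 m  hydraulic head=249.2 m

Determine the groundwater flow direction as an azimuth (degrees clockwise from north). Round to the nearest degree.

084°

Three-point gradient (reference 1): Δ to 2 = (35, -200, -0.3), Δ to 3 = (5, -260, +0.4).
∂h/∂x = -0.01951, ∂h/∂y = -0.001914 (det = -8100).
Flow direction (−∇h) has components (+0.01951 E, +0.001914 N).
Azimuth = atan2(E, N) = atan2(+0.01951, +0.001914) = 84.4° ≈ 084°.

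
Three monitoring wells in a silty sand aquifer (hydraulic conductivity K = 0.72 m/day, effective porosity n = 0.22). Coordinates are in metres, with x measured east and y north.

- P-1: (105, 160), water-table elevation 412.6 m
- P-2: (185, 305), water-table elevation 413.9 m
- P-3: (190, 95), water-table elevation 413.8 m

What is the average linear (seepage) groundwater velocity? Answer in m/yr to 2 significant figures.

18 m/yr

Taking P-1 as reference: P-2−P-1 = (80, 145, +1.3); P-3−P-1 = (85, -65, +1.2).
Solve a·Δx + b·Δy = Δh: det = 80·(-65) − 85·145 = -17525.
∂h/∂x = [(+1.3)·(-65) − (+1.2)·145] / -17525 = +0.01475
∂h/∂y = [80·(+1.2) − 85·(+1.3)] / -17525 = +0.0008274
|∇h| = √(0.01475² + 0.0008274²) = 0.01477
Seepage velocity v = K·i/n = 0.72 × 0.01477 / 0.22 = 0.04834 m/day = 17.66 m/yr.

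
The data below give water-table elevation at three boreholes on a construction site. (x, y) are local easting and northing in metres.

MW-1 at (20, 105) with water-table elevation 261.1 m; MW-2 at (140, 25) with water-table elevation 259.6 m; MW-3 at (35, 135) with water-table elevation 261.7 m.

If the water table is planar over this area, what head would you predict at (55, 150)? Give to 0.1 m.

262.0 m

With h = a·x + b·y + c and MW-1 as origin, the differences give:
  120·a + (-80)·b = -1.5
  15·a + 30·b = +0.6
Eliminate b (×30 and ×(-80), subtract): 4800·a = 3.00 → a = ∂h/∂x = +0.0006250
Back-substitute: b = ∂h/∂y = +0.01969.
h(55, 150) = 261.1 + (+0.0006250)·(35) + (+0.01969)·(45) = 261.1 +0.022 +0.886 = 262.008 m.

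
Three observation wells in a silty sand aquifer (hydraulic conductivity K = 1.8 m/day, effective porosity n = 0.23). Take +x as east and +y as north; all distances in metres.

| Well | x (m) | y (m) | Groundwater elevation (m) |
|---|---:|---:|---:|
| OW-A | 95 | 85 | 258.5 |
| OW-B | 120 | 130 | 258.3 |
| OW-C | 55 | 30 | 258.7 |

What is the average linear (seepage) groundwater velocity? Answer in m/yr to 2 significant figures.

Taking OW-A as reference: OW-B−OW-A = (25, 45, -0.2); OW-C−OW-A = (-40, -55, +0.2).
Determinant of the coordinate differences = 25·(-55) − (-40)·45 = 425.
∂h/∂x = [(-0.2)·(-55) − (+0.2)·45] / 425 = +0.004706
∂h/∂y = [25·(+0.2) − (-40)·(-0.2)] / 425 = -0.007059
|∇h| = √(0.004706² + -0.007059²) = 0.008484
Seepage velocity v = K·i/n = 1.8 × 0.008484 / 0.23 = 0.0664 m/day = 24.25 m/yr.

24 m/yr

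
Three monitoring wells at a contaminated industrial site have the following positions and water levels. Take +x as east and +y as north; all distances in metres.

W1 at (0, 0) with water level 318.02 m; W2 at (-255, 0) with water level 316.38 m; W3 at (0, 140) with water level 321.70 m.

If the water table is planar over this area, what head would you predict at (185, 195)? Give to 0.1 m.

∂h/∂x = (316.38 − 318.02) / (-255 − 0) = +0.006431
∂h/∂y = (321.70 − 318.02) / (140 − 0) = +0.02629
h(185, 195) = 318.02 + (+0.006431)·(185) + (+0.02629)·(195) = 318.02 +1.190 +5.126 = 324.336 m.

324.3 m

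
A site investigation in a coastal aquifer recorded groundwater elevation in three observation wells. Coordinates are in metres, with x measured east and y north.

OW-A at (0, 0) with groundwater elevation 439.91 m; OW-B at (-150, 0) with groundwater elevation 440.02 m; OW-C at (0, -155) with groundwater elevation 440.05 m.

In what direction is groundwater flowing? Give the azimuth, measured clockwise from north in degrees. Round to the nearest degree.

∂h/∂x = (440.02 − 439.91) / (-150 − 0) = -0.0007333
∂h/∂y = (440.05 − 439.91) / (-155 − 0) = -0.0009032
Flow direction (−∇h) has components (+0.0007333 E, +0.0009032 N).
Azimuth = atan2(E, N) = atan2(+0.0007333, +0.0009032) = 39.1° ≈ 039°.

039°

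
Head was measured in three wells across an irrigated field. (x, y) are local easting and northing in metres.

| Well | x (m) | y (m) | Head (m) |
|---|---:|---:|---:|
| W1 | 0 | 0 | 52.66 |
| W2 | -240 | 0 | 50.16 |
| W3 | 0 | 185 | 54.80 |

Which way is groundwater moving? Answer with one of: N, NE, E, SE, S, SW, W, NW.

SW

∂h/∂x = (50.16 − 52.66) / (-240 − 0) = +0.01042
∂h/∂y = (54.80 − 52.66) / (185 − 0) = +0.01157
Flow = −∇h = (-0.01042 east, -0.01157 north), which points southwest.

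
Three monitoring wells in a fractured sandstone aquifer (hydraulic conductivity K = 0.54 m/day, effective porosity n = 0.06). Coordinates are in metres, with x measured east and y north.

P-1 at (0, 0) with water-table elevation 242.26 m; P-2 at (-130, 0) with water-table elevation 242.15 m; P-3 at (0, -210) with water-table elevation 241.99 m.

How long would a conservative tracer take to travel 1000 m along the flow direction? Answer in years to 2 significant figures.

∂h/∂x = (242.15 − 242.26) / (-130 − 0) = +0.0008462
∂h/∂y = (241.99 − 242.26) / (-210 − 0) = +0.001286
|∇h| = √(0.0008462² + 0.001286²) = 0.001539
Seepage velocity v = K·i/n = 0.54 × 0.001539 / 0.06 = 0.01385 m/day.
t = 1000 / 0.01385 = 7.22e+04 days = 198 years.

200 years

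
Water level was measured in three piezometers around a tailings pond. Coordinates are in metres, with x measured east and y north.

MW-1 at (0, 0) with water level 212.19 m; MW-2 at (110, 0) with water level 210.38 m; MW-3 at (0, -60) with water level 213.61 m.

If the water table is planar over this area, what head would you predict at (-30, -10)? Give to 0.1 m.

∂h/∂x = (210.38 − 212.19) / (110 − 0) = -0.01645
∂h/∂y = (213.61 − 212.19) / (-60 − 0) = -0.02367
h(-30, -10) = 212.19 + (-0.01645)·(-30) + (-0.02367)·(-10) = 212.19 +0.494 +0.237 = 212.920 m.

212.9 m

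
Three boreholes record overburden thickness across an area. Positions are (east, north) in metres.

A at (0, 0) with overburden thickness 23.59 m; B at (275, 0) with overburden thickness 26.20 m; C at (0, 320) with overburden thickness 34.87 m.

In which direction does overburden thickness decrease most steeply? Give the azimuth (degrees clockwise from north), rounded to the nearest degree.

195°

∂d/∂x = (26.20 − 23.59) / (275 − 0) = +0.009491
∂d/∂y = (34.87 − 23.59) / (320 − 0) = +0.03525
Steepest decrease is along −∇f: components (-0.009491 E, -0.03525 N).
Azimuth = atan2(-0.009491, -0.03525) = 195.1° ≈ 195°.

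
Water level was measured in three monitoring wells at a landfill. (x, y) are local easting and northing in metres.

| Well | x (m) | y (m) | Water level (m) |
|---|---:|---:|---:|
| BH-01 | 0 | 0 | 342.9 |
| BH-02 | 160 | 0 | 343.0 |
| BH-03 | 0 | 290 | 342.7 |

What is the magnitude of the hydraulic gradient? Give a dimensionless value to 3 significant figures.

0.000931

∂h/∂x = (343.0 − 342.9) / (160 − 0) = +0.0006250
∂h/∂y = (342.7 − 342.9) / (290 − 0) = -0.0006897
|∇h| = √(0.0006250² + -0.0006897²) = 0.0009308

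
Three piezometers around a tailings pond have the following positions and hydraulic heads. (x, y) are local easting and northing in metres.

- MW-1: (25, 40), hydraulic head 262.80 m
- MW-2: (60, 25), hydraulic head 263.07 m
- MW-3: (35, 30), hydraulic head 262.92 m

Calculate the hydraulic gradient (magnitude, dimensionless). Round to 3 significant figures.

0.00875

Differences from MW-1: to MW-2 (Δx, Δy, Δh) = (35, -15, +0.27); to MW-3 = (10, -10, +0.12).
Determinant of the coordinate differences = 35·(-10) − 10·(-15) = -200.
∂h/∂x = [(+0.27)·(-10) − (+0.12)·(-15)] / -200 = +0.004500
∂h/∂y = [35·(+0.12) − 10·(+0.27)] / -200 = -0.007500
|∇h| = √(0.004500² + -0.007500²) = 0.008746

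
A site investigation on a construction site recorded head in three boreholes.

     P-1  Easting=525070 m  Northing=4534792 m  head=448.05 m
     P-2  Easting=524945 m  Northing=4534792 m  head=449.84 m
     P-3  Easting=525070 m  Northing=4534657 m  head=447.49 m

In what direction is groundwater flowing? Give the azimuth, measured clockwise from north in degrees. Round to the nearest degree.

106°

∂h/∂x = (449.84 − 448.05) / (524945 − 525070) = -0.01432
∂h/∂y = (447.49 − 448.05) / (4534657 − 4534792) = +0.004148
Flow direction (−∇h) has components (+0.01432 E, -0.004148 N).
Azimuth = atan2(E, N) = atan2(+0.01432, -0.004148) = 106.2° ≈ 106°.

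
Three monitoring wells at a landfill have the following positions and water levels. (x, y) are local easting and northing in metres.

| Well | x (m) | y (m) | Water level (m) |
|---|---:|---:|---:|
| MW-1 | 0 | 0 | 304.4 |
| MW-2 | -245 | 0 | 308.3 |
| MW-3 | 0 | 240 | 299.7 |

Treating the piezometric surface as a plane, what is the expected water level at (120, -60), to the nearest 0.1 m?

303.7 m

∂h/∂x = (308.3 − 304.4) / (-245 − 0) = -0.01592
∂h/∂y = (299.7 − 304.4) / (240 − 0) = -0.01958
h(120, -60) = 304.4 + (-0.01592)·(120) + (-0.01958)·(-60) = 304.4 -1.910 +1.175 = 303.665 m.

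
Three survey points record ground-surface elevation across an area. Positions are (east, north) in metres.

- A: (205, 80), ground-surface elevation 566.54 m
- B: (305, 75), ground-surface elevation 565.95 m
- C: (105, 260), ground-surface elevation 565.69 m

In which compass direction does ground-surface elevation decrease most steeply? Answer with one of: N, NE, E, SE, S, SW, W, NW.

NE

With z = a·x + b·y + c and A as origin, the differences give:
  100·a + (-5)·b = -0.59
  (-100)·a + 180·b = -0.85
Eliminate b (×180 and ×(-5), subtract): 17500·a = -110.450 → a = ∂z/∂x = -0.006311
Back-substitute: b = ∂z/∂y = -0.008229.
Steepest decrease is along −∇f = (+0.006311 E, +0.008229 N) → northeast.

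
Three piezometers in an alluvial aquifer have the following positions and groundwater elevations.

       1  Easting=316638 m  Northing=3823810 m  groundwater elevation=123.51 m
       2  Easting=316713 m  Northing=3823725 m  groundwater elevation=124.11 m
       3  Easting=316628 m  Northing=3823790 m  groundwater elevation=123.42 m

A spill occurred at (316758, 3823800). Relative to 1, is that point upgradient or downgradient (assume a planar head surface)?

Taking 1 as reference: 2−1 = (75, -85, +0.60); 3−1 = (-10, -20, -0.09).
Solve a·Δx + b·Δy = Δh: det = 75·(-20) − (-10)·(-85) = -2350.
∂h/∂x = [(+0.60)·(-20) − (-0.09)·(-85)] / -2350 = +0.008362
∂h/∂y = [75·(-0.09) − (-10)·(+0.60)] / -2350 = +0.0003191
Head at (316758, 3823800) = 123.51 + (+0.008362)·(120) + (+0.0003191)·(-10) = 124.51 m.
That is higher than the 123.51 m at 1, so the point is upgradient.

upgradient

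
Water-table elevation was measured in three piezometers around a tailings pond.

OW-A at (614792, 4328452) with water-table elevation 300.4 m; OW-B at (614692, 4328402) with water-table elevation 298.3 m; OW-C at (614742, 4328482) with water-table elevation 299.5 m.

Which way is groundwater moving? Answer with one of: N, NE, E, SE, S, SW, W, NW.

With h = a·x + b·y + c and OW-A as origin, the differences give:
  (-100)·a + (-50)·b = -2.1
  (-50)·a + 30·b = -0.9
Eliminate b (×30 and ×(-50), subtract): -5500·a = -108.00 → a = ∂h/∂x = +0.01964
Back-substitute: b = ∂h/∂y = +0.002727.
Flow = −∇h = (-0.01964 east, -0.002727 north), which points west.

W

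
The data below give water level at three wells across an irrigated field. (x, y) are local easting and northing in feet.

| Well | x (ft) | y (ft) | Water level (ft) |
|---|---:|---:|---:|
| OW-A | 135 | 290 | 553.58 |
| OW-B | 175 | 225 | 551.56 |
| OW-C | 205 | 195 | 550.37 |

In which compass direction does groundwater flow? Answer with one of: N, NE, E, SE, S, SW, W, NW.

SE

Differences from OW-A: to OW-B (Δx, Δy, Δh) = (40, -65, -2.02); to OW-C = (70, -95, -3.21).
Solve a·Δx + b·Δy = Δh: det = 40·(-95) − 70·(-65) = 750.
∂h/∂x = [(-2.02)·(-95) − (-3.21)·(-65)] / 750 = -0.02233
∂h/∂y = [40·(-3.21) − 70·(-2.02)] / 750 = +0.01733
Flow = −∇h = (+0.02233 east, -0.01733 north), which points southeast.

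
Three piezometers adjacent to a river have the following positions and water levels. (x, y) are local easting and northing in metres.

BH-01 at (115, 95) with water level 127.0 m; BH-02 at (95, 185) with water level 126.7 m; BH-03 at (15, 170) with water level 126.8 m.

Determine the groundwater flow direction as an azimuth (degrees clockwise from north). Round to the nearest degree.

010°

Differences from BH-01: to BH-02 (Δx, Δy, Δh) = (-20, 90, -0.3); to BH-03 = (-100, 75, -0.2).
Solve a·Δx + b·Δy = Δh: det = (-20)·75 − (-100)·90 = 7500.
∂h/∂x = [(-0.3)·75 − (-0.2)·90] / 7500 = -0.0006000
∂h/∂y = [(-20)·(-0.2) − (-100)·(-0.3)] / 7500 = -0.003467
Flow direction (−∇h) has components (+0.0006000 E, +0.003467 N).
Azimuth = atan2(E, N) = atan2(+0.0006000, +0.003467) = 9.8° ≈ 010°.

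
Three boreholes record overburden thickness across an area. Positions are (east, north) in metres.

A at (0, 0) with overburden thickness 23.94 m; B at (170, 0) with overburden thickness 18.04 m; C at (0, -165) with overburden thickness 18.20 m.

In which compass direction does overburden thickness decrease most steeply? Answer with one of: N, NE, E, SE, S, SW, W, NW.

SE

∂d/∂x = (18.04 − 23.94) / (170 − 0) = -0.03471
∂d/∂y = (18.20 − 23.94) / (-165 − 0) = +0.03479
Steepest decrease is along −∇f = (+0.03471 E, -0.03479 N) → southeast.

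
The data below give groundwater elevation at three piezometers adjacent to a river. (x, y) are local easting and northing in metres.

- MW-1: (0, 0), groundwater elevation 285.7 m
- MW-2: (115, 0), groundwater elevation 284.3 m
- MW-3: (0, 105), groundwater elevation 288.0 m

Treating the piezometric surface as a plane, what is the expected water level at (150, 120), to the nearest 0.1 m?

286.5 m

∂h/∂x = (284.3 − 285.7) / (115 − 0) = -0.01217
∂h/∂y = (288.0 − 285.7) / (105 − 0) = +0.02190
h(150, 120) = 285.7 + (-0.01217)·(150) + (+0.02190)·(120) = 285.7 -1.826 +2.629 = 286.502 m.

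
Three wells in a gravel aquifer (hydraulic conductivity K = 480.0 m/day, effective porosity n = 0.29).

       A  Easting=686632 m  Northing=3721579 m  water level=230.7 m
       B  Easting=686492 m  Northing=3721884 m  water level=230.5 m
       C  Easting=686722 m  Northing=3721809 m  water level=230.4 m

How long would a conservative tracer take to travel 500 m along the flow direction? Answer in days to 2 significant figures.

With h = a·x + b·y + c and A as origin, the differences give:
  (-140)·a + 305·b = -0.2
  90·a + 230·b = -0.3
Eliminate b (×230 and ×305, subtract): -59650·a = 45.50 → a = ∂h/∂x = -0.0007628
Back-substitute: b = ∂h/∂y = -0.001006.
|∇h| = √(-0.0007628² + -0.001006²) = 0.001262
Seepage velocity v = K·i/n = 480.0 × 0.001262 / 0.29 = 2.089 m/day.
t = 500 / 2.089 = 239.3 days.

240 days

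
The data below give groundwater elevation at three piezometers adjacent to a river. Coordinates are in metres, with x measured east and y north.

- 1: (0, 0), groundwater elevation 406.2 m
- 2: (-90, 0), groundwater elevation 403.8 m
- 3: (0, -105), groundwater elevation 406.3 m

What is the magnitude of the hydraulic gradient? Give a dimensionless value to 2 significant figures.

0.027

∂h/∂x = (403.8 − 406.2) / (-90 − 0) = +0.02667
∂h/∂y = (406.3 − 406.2) / (-105 − 0) = -0.0009524
|∇h| = √(0.02667² + -0.0009524²) = 0.02669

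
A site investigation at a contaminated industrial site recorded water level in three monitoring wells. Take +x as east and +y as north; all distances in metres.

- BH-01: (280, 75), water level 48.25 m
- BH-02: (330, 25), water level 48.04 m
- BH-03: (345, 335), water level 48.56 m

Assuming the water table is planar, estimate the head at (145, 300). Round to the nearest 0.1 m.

Three-point gradient (reference BH-01): Δ to BH-02 = (50, -50, -0.21), Δ to BH-03 = (65, 260, +0.31).
∂h/∂x = -0.002406, ∂h/∂y = +0.001794 (det = 16250).
h(145, 300) = 48.25 + (-0.002406)·(-135) + (+0.001794)·(225) = 48.25 +0.325 +0.404 = 48.978 m.

49.0 m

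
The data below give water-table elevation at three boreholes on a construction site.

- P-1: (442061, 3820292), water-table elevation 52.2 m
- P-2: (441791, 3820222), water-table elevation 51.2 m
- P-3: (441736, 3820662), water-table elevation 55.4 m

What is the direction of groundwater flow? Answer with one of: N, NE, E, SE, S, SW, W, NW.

S

Differences from P-1: to P-2 (Δx, Δy, Δh) = (-270, -70, -1.0); to P-3 = (-325, 370, +3.2).
Determinant of the coordinate differences = (-270)·370 − (-325)·(-70) = -122650.
∂h/∂x = [(-1.0)·370 − (+3.2)·(-70)] / -122650 = +0.001190
∂h/∂y = [(-270)·(+3.2) − (-325)·(-1.0)] / -122650 = +0.009694
Flow = −∇h = (-0.001190 east, -0.009694 north), which points south.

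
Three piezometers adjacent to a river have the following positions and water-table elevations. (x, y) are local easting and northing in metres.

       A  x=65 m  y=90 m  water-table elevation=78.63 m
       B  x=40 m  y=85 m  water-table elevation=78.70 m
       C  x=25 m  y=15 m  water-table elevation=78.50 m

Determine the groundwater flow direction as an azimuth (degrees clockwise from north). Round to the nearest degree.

Three-point gradient (reference A): Δ to B = (-25, -5, +0.07), Δ to C = (-40, -75, -0.13).
∂h/∂x = -0.003522, ∂h/∂y = +0.003612 (det = 1675).
Flow direction (−∇h) has components (+0.003522 E, -0.003612 N).
Azimuth = atan2(E, N) = atan2(+0.003522, -0.003612) = 135.7° ≈ 136°.

136°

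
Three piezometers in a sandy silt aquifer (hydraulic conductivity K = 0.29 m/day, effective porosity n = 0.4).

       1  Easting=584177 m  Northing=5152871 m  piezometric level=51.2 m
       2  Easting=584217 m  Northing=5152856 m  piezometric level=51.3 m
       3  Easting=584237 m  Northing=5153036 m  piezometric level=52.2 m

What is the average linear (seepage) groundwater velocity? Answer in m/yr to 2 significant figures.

1.6 m/yr

Taking 1 as reference: 2−1 = (40, -15, +0.1); 3−1 = (60, 165, +1.0).
Solve a·Δx + b·Δy = Δh: det = 40·165 − 60·(-15) = 7500.
∂h/∂x = [(+0.1)·165 − (+1.0)·(-15)] / 7500 = +0.004200
∂h/∂y = [40·(+1.0) − 60·(+0.1)] / 7500 = +0.004533
|∇h| = √(0.004200² + 0.004533²) = 0.00618
Seepage velocity v = K·i/n = 0.29 × 0.00618 / 0.4 = 0.00448 m/day = 1.636 m/yr.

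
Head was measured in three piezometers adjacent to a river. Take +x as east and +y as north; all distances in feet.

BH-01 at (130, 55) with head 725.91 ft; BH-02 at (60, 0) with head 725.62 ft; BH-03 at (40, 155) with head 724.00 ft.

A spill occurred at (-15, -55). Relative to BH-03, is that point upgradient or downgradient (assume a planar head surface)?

Taking BH-01 as reference: BH-02−BH-01 = (-70, -55, -0.29); BH-03−BH-01 = (-90, 100, -1.91).
Determinant of the coordinate differences = (-70)·100 − (-90)·(-55) = -11950.
∂h/∂x = [(-0.29)·100 − (-1.91)·(-55)] / -11950 = +0.01122
∂h/∂y = [(-70)·(-1.91) − (-90)·(-0.29)] / -11950 = -0.009004
Head at (-15, -55) = 725.91 + (+0.01122)·(-145) + (-0.009004)·(-110) = 725.27 ft.
That is higher than the 724.00 ft at BH-03, so the point is upgradient.

upgradient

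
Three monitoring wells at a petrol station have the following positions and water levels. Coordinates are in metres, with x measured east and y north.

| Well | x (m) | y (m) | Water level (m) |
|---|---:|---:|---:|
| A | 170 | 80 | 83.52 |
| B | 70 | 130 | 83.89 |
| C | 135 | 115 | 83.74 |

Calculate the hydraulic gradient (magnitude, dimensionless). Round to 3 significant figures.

Differences from A: to B (Δx, Δy, Δh) = (-100, 50, +0.37); to C = (-35, 35, +0.22).
Solve a·Δx + b·Δy = Δh: det = (-100)·35 − (-35)·50 = -1750.
∂h/∂x = [(+0.37)·35 − (+0.22)·50] / -1750 = -0.001114
∂h/∂y = [(-100)·(+0.22) − (-35)·(+0.37)] / -1750 = +0.005171
|∇h| = √(-0.001114² + 0.005171²) = 0.00529

0.00529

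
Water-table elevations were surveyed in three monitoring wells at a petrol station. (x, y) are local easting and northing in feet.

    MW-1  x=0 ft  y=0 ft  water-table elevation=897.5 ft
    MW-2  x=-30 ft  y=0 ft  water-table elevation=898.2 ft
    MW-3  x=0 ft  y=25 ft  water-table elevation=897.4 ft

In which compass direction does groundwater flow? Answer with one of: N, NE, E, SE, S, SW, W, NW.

∂h/∂x = (898.2 − 897.5) / (-30 − 0) = -0.02333
∂h/∂y = (897.4 − 897.5) / (25 − 0) = -0.004000
Flow = −∇h = (+0.02333 east, +0.004000 north), which points east.

E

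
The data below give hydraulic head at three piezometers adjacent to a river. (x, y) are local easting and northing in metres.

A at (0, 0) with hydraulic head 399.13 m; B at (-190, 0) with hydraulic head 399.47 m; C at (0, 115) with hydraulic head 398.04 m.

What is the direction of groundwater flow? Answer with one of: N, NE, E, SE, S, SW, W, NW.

∂h/∂x = (399.47 − 399.13) / (-190 − 0) = -0.001789
∂h/∂y = (398.04 − 399.13) / (115 − 0) = -0.009478
Flow = −∇h = (+0.001789 east, +0.009478 north), which points north.

N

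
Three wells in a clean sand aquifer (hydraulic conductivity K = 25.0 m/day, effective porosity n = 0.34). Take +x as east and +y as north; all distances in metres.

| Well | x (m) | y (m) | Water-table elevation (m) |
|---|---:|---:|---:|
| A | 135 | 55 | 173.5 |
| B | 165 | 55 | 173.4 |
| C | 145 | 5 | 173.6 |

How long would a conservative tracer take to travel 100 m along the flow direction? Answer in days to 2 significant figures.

Three-point gradient (reference A): Δ to B = (30, 0, -0.1), Δ to C = (10, -50, +0.1).
∂h/∂x = -0.003333, ∂h/∂y = -0.002667 (det = -1500).
|∇h| = √(-0.003333² + -0.002667²) = 0.004269
Seepage velocity v = K·i/n = 25.0 × 0.004269 / 0.34 = 0.3139 m/day.
t = 100 / 0.3139 = 318.6 days.

320 days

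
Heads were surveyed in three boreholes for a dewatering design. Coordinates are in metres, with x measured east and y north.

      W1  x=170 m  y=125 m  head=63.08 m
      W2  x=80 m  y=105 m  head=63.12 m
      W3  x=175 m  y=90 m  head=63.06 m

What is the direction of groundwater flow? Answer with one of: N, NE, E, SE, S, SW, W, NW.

Taking W1 as reference: W2−W1 = (-90, -20, +0.04); W3−W1 = (5, -35, -0.02).
Determinant of the coordinate differences = (-90)·(-35) − 5·(-20) = 3250.
∂h/∂x = [(+0.04)·(-35) − (-0.02)·(-20)] / 3250 = -0.0005538
∂h/∂y = [(-90)·(-0.02) − 5·(+0.04)] / 3250 = +0.0004923
Flow = −∇h = (+0.0005538 east, -0.0004923 north), which points southeast.

SE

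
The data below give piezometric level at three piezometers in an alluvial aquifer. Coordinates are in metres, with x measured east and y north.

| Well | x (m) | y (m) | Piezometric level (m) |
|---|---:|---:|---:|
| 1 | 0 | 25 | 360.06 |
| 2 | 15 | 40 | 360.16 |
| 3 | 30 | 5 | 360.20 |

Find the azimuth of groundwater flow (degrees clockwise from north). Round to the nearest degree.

258°

Differences from 1: to 2 (Δx, Δy, Δh) = (15, 15, +0.10); to 3 = (30, -20, +0.14).
Determinant of the coordinate differences = 15·(-20) − 30·15 = -750.
∂h/∂x = [(+0.10)·(-20) − (+0.14)·15] / -750 = +0.005467
∂h/∂y = [15·(+0.14) − 30·(+0.10)] / -750 = +0.001200
Flow direction (−∇h) has components (-0.005467 E, -0.001200 N).
Azimuth = atan2(E, N) = atan2(-0.005467, -0.001200) = 257.6° ≈ 258°.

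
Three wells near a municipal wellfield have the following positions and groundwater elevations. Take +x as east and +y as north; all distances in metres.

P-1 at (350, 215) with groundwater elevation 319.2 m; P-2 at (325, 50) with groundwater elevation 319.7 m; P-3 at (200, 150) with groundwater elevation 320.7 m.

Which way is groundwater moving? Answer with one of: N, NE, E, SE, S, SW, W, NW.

E

With h = a·x + b·y + c and P-1 as origin, the differences give:
  (-25)·a + (-165)·b = +0.5
  (-150)·a + (-65)·b = +1.5
Eliminate b (×(-65) and ×(-165), subtract): -23125·a = 215.00 → a = ∂h/∂x = -0.009297
Back-substitute: b = ∂h/∂y = -0.001622.
Flow = −∇h = (+0.009297 east, +0.001622 north), which points east.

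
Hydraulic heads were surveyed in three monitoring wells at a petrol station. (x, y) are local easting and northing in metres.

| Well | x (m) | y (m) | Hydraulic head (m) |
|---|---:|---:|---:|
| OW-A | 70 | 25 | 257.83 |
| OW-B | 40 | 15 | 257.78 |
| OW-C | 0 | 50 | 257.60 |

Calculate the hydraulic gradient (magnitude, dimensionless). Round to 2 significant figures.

0.0034

Three-point gradient (reference OW-A): Δ to OW-B = (-30, -10, -0.05), Δ to OW-C = (-70, 25, -0.23).
∂h/∂x = +0.002448, ∂h/∂y = -0.002345 (det = -1450).
|∇h| = √(0.002448² + -0.002345²) = 0.00339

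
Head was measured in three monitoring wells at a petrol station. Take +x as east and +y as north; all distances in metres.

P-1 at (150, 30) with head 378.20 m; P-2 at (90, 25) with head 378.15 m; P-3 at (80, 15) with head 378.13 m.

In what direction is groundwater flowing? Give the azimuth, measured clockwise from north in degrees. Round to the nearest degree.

Taking P-1 as reference: P-2−P-1 = (-60, -5, -0.05); P-3−P-1 = (-70, -15, -0.07).
Solve a·Δx + b·Δy = Δh: det = (-60)·(-15) − (-70)·(-5) = 550.
∂h/∂x = [(-0.05)·(-15) − (-0.07)·(-5)] / 550 = +0.0007273
∂h/∂y = [(-60)·(-0.07) − (-70)·(-0.05)] / 550 = +0.001273
Flow direction (−∇h) has components (-0.0007273 E, -0.001273 N).
Azimuth = atan2(E, N) = atan2(-0.0007273, -0.001273) = 209.7° ≈ 210°.

210°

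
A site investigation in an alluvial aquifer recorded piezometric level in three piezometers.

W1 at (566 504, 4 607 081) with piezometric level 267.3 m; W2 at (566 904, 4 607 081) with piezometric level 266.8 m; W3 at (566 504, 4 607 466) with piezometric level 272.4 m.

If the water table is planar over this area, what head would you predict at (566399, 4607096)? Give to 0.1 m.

∂h/∂x = (266.8 − 267.3) / (566904 − 566504) = -0.001250
∂h/∂y = (272.4 − 267.3) / (4607466 − 4607081) = +0.01325
h(566399, 4607096) = 267.3 + (-0.001250)·(-105) + (+0.01325)·(15) = 267.3 +0.131 +0.199 = 267.630 m.

267.6 m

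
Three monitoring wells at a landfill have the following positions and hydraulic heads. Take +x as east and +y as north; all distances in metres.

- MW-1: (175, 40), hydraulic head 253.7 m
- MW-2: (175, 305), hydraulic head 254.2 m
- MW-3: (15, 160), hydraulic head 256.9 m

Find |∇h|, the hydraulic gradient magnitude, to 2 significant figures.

0.019

With h = a·x + b·y + c and MW-1 as origin, the differences give:
  0·a + 265·b = +0.5
  (-160)·a + 120·b = +3.2
Eliminate b (×120 and ×265, subtract): 42400·a = -788.00 → a = ∂h/∂x = -0.01858
Back-substitute: b = ∂h/∂y = +0.001887.
|∇h| = √(-0.01858² + 0.001887²) = 0.01868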